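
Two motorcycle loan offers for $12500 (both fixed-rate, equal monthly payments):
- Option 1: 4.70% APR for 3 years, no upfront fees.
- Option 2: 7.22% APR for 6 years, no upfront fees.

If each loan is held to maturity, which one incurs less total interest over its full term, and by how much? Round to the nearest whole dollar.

Option 1 by $2,013

Option 1: monthly rate = 4.7%/12 = 0.0039167; payment = 12,500 × 0.0039167 / (1 − (1+0.0039167)^−36) = $372.95.
Total interest on Option 1 = 36 × $372.95 − $12,500 = $926.20.
Option 2: monthly rate = 7.22%/12 = 0.0060167; payment = 12,500 × 0.0060167 / (1 − (1+0.0060167)^−72) = $214.44.
Total interest on Option 2 = 72 × $214.44 − $12,500 = $2,939.68.
Option 1 is lower by $2,013.48.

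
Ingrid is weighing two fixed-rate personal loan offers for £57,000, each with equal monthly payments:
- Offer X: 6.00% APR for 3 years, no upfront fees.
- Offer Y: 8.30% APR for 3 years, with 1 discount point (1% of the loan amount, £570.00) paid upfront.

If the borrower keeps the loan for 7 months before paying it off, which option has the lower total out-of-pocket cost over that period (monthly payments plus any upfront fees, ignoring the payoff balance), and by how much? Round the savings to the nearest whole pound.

Offer X by £990

Offer X: at 6.00% the monthly rate is 0.0050000, so the payment is 57,000 × 0.0050000 / (1 − 1.0050000^−36) = £1,734.05.
Offer Y: at 8.30% the monthly rate is 0.0069167, so the payment is 57,000 × 0.0069167 / (1 − 1.0069167^−36) = £1,794.07.
Over 7 months: Offer X costs 7 × £1,734.05 = £12,138.35; Offer Y costs 7 × £1,794.07 + £570.00 = £13,128.49.
Offer X is cheaper by £13,128.49 − £12,138.35 = £990.14.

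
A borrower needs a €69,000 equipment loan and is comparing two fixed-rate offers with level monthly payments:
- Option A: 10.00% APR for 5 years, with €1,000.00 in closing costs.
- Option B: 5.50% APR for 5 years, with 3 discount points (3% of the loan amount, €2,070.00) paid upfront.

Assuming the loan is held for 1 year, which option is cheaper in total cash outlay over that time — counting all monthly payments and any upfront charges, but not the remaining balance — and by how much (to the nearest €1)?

Option A: monthly rate = 10%/12 = 0.0083333; payment = 69,000 × 0.0083333 / (1 − (1+0.0083333)^−60) = €1,466.05.
Option B: at 5.50% the monthly rate is 0.0045833, so the payment is 69,000 × 0.0045833 / (1 − 1.0045833^−60) = €1,317.98.
Over 12 months: Option A costs 12 × €1,466.05 + €1,000.00 = €18,592.60; Option B costs 12 × €1,317.98 + €2,070.00 = €17,885.76.
Option B is cheaper by €18,592.60 − €17,885.76 = €706.84.

Option B by €707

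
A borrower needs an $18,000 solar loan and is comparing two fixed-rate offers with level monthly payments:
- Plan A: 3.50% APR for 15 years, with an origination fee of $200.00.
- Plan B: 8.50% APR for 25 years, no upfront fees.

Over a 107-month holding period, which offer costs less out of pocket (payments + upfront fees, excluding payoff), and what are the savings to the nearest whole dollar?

Plan A: monthly rate = 3.5%/12 = 0.0029167; payment = 18,000 × 0.0029167 / (1 − (1+0.0029167)^−180) = $128.68.
Plan B: at 8.50% the monthly rate is 0.0070833, so the payment is 18,000 × 0.0070833 / (1 − 1.0070833^−300) = $144.94.
Over 107 months: Plan A costs 107 × $128.68 + $200.00 = $13,968.76; Plan B costs 107 × $144.94 = $15,508.58.
Plan A is cheaper by $15,508.58 − $13,968.76 = $1,539.82.

Plan A by $1,540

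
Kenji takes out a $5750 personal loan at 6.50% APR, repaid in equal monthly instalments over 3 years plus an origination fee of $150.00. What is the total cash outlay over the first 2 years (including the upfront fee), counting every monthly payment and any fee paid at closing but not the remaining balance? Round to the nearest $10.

$4,380

At 6.50% the monthly rate is 0.0054167, so the payment is 5,750 × 0.0054167 / (1 − 1.0054167^−36) = $176.23.
Total outlay = 24 × $176.23 + $150.00 = $4,379.52.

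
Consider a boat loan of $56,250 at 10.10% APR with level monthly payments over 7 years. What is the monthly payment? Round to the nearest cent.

Monthly rate = 10.1%/12 = 0.0084167; payment = 56,250 × 0.0084167 / (1 − (1+0.0084167)^−84) = $936.73.

$936.73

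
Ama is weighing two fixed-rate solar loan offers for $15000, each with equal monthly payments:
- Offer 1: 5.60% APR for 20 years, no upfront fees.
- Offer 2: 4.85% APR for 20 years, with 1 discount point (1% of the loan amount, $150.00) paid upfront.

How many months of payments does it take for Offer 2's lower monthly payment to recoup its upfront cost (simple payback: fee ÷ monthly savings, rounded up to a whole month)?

24 months

Offer 1: monthly rate = 5.6%/12 = 0.0046667; payment = 15,000 × 0.0046667 / (1 − (1+0.0046667)^−240) = $104.03.
Offer 2: monthly rate = 4.85%/12 = 0.0040417; payment = 15,000 × 0.0040417 / (1 − (1+0.0040417)^−240) = $97.75.
Monthly savings = $104.03 − $97.75 = $6.28.
Break-even = $150.00 / $6.28 = 23.89 → 24 months.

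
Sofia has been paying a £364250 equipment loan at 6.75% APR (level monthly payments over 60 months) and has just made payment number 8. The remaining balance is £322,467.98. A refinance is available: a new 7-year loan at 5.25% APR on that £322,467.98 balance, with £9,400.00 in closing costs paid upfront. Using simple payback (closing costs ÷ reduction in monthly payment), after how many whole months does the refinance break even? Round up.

Current payment = 364,250 × 6.75%/12 / (1 − (1+0.0056250)^−60) = £7,169.70.
Refinanced payment = 322,467.98 × 0.0043750 / (1 − (1+0.0043750)^−84) = £4,595.71.
Monthly savings = £7,169.70 − £4,595.71 = £2,573.99.
Break-even = £9,400.00 / £2,573.99 = 3.65 → 4 months.

4 months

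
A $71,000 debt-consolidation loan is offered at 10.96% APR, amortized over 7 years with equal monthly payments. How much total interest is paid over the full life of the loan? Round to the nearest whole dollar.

At 10.96% the monthly rate is 0.0091333, so the payment is 71,000 × 0.0091333 / (1 − 1.0091333^−84) = $1,214.20.
Total paid = 84 × $1,214.20 = $101,992.80; interest = $101,992.80 − $71,000 = $30,992.80.

$30,993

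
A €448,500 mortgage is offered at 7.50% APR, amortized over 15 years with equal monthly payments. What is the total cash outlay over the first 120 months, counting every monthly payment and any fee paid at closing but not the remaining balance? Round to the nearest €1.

Monthly rate = 7.5%/12 = 0.0062500; payment = 448,500 × 0.0062500 / (1 − (1+0.0062500)^−180) = €4,157.65.
Total outlay = 120 × €4,157.65 = €498,918.00.

€498,918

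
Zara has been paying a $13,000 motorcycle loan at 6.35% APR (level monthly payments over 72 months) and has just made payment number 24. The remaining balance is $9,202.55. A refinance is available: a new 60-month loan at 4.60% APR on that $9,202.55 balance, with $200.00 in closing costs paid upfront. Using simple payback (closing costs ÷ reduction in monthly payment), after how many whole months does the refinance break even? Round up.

5 months

Current payment = 13,000 × 6.35%/12 / (1 − (1+0.0052917)^−72) = $217.60.
Refinanced payment = 9,202.55 × 0.0038333 / (1 − (1+0.0038333)^−60) = $171.98.
Monthly savings = $217.60 − $171.98 = $45.62.
Break-even = $200.00 / $45.62 = 4.38 → 5 months.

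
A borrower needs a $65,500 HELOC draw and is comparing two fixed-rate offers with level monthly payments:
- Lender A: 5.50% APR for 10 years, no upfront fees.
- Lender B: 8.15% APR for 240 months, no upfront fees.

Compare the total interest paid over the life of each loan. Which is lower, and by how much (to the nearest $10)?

Lender A: monthly rate = 5.5%/12 = 0.0045833; payment = 65,500 × 0.0045833 / (1 − (1+0.0045833)^−120) = $710.85.
Total interest on Lender A = 120 × $710.85 − $65,500 = $19,802.00.
Lender B: at 8.15% the monthly rate is 0.0067917, so the payment is 65,500 × 0.0067917 / (1 − 1.0067917^−240) = $554.00.
Total interest on Lender B = 240 × $554.00 − $65,500 = $67,460.00.
Lender A is lower by $47,658.00.

Lender A by $47,660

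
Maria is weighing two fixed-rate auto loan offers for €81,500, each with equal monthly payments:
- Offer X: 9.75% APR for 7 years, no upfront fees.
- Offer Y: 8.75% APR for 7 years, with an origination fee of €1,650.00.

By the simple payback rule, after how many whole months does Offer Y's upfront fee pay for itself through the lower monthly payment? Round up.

Offer X: at 9.75% the monthly rate is 0.0081250, so the payment is 81,500 × 0.0081250 / (1 − 1.0081250^−84) = €1,342.49.
Offer Y: monthly rate = 8.75%/12 = 0.0072917; payment = 81,500 × 0.0072917 / (1 − (1+0.0072917)^−84) = €1,300.94.
Monthly savings = €1,342.49 − €1,300.94 = €41.55.
Break-even = €1,650.00 / €41.55 = 39.71 → 40 months.

40 months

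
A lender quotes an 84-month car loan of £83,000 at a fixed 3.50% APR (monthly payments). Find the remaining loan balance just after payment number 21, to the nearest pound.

With monthly rate i = 3.5%/12 = 0.0029167, the balance after k of n payments is P · [(1+i)^n − (1+i)^k] / [(1+i)^n − 1].
(1+0.0029167)^84 = 1.27716580 and (1+0.0029167)^21 = 1.06306990, so the balance is 83,000 × (1.27716580 − 1.06306990) / (1.27716580 − 1) = £64,113.10.

£64,113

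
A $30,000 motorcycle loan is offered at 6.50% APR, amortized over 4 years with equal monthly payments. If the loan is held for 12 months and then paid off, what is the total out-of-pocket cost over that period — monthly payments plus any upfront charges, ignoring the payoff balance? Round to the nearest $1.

Monthly rate = 6.5%/12 = 0.0054167; payment = 30,000 × 0.0054167 / (1 − (1+0.0054167)^−48) = $711.45.
Total outlay = 12 × $711.45 = $8,537.40.

$8,537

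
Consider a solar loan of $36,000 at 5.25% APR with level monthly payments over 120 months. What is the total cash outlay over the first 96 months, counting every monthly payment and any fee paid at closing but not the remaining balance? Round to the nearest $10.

$37,080

Monthly rate = 5.25%/12 = 0.0043750; payment = 36,000 × 0.0043750 / (1 − (1+0.0043750)^−120) = $386.25.
Total outlay = 96 × $386.25 = $37,080.00.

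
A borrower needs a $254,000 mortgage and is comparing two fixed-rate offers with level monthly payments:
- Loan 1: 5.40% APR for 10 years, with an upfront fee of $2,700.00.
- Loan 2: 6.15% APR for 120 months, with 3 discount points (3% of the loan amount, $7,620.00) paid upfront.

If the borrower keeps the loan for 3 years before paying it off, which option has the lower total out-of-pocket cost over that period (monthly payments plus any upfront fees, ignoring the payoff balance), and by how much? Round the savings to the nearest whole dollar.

Loan 1: at 5.40% the monthly rate is 0.0045000, so the payment is 254,000 × 0.0045000 / (1 − 1.0045000^−120) = $2,744.00.
Loan 2: monthly rate = 6.15%/12 = 0.0051250; payment = 254,000 × 0.0051250 / (1 − (1+0.0051250)^−120) = $2,839.09.
Over 36 months: Loan 1 costs 36 × $2,744.00 + $2,700.00 = $101,484.00; Loan 2 costs 36 × $2,839.09 + $7,620.00 = $109,827.24.
Loan 1 is cheaper by $109,827.24 − $101,484.00 = $8,343.24.

Loan 1 by $8,343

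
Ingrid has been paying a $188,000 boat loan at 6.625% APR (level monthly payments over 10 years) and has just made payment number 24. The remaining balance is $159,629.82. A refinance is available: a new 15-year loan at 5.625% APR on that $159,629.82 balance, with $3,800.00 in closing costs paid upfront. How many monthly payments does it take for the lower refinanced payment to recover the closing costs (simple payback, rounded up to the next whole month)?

5 months

Current payment = 188,000 × 6.625%/12 / (1 − (1+0.0055208)^−120) = $2,146.68.
Refinanced payment = 159,629.82 × 0.0046875 / (1 − (1+0.0046875)^−180) = $1,314.92.
Monthly savings = $2,146.68 − $1,314.92 = $831.76.
Break-even = $3,800.00 / $831.76 = 4.57 → 5 months.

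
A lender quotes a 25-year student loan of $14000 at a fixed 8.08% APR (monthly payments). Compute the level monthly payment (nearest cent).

At 8.08% the monthly rate is 0.0067333, so the payment is 14,000 × 0.0067333 / (1 − 1.0067333^−300) = $108.80.

$108.80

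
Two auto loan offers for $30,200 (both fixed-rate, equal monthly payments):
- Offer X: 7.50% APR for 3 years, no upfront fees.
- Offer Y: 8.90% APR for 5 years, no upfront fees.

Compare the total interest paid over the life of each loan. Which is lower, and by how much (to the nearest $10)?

Offer X by $3,710

Offer X: monthly rate = 7.5%/12 = 0.0062500; payment = 30,200 × 0.0062500 / (1 − (1+0.0062500)^−36) = $939.41.
Total interest on Offer X = 36 × $939.41 − $30,200 = $3,618.76.
Offer Y: monthly rate = 8.9%/12 = 0.0074167; payment = 30,200 × 0.0074167 / (1 − (1+0.0074167)^−60) = $625.44.
Total interest on Offer Y = 60 × $625.44 − $30,200 = $7,326.40.
Offer X is lower by $3,707.64.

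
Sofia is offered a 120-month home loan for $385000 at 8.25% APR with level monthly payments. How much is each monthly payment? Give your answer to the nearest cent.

$4,722.13

At 8.25% the monthly rate is 0.0068750, so the payment is 385,000 × 0.0068750 / (1 − 1.0068750^−120) = $4,722.13.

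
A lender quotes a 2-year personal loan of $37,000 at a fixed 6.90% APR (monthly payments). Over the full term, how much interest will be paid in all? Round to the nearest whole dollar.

At 6.90% the monthly rate is 0.0057500, so the payment is 37,000 × 0.0057500 / (1 − 1.0057500^−24) = $1,654.91.
Total paid = 24 × $1,654.91 = $39,717.84; interest = $39,717.84 − $37,000 = $2,717.84.

$2,718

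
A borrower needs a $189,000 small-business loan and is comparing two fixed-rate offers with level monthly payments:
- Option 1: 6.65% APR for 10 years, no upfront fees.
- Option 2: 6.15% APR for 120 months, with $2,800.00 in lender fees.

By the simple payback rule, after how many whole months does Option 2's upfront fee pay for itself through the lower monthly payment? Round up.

59 months

Option 1: at 6.65% the monthly rate is 0.0055417, so the payment is 189,000 × 0.0055417 / (1 − 1.0055417^−120) = $2,160.51.
Option 2: at 6.15% the monthly rate is 0.0051250, so the payment is 189,000 × 0.0051250 / (1 − 1.0051250^−120) = $2,112.55.
Monthly savings = $2,160.51 − $2,112.55 = $47.96.
Break-even = $2,800.00 / $47.96 = 58.38 → 59 months.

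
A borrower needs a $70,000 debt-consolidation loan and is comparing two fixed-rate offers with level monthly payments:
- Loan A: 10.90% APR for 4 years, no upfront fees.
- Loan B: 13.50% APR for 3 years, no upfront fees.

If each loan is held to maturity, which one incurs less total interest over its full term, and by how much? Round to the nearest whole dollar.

Loan A: monthly rate = 10.9%/12 = 0.0090833; payment = 70,000 × 0.0090833 / (1 − (1+0.0090833)^−48) = $1,805.79.
Total interest on Loan A = 48 × $1,805.79 − $70,000 = $16,677.92.
Loan B: monthly rate = 13.5%/12 = 0.0112500; payment = 70,000 × 0.0112500 / (1 − (1+0.0112500)^−36) = $2,375.47.
Total interest on Loan B = 36 × $2,375.47 − $70,000 = $15,516.92.
Loan B is lower by $1,161.00.

Loan B by $1,161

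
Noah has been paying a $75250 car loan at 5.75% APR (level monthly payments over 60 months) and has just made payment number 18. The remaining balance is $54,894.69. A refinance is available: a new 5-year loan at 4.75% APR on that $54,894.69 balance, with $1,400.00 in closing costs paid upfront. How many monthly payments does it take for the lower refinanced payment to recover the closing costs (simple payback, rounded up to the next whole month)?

4 months

Current payment = 75,250 × 5.75%/12 / (1 − (1+0.0047917)^−60) = $1,446.06.
Refinanced payment = 54,894.69 × 0.0039583 / (1 − (1+0.0039583)^−60) = $1,029.65.
Monthly savings = $1,446.06 − $1,029.65 = $416.41.
Break-even = $1,400.00 / $416.41 = 3.36 → 4 months.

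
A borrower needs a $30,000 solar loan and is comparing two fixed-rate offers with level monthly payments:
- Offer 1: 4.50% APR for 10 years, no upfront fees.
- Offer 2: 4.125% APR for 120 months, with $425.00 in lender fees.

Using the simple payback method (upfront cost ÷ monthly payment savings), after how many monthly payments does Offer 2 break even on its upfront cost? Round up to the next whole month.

Offer 1: monthly rate = 4.5%/12 = 0.0037500; payment = 30,000 × 0.0037500 / (1 − (1+0.0037500)^−120) = $310.92.
Offer 2: at 4.125% the monthly rate is 0.0034375, so the payment is 30,000 × 0.0034375 / (1 − 1.0034375^−120) = $305.52.
Monthly savings = $310.92 − $305.52 = $5.40.
Break-even = $425.00 / $5.40 = 78.70 → 79 months.

79 months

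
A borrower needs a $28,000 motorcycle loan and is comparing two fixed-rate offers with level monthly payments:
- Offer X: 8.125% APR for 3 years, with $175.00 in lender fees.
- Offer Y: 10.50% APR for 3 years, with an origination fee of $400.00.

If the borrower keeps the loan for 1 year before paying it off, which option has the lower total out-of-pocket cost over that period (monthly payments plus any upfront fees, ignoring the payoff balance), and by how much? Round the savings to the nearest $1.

Offer X by $597

Offer X: at 8.125% the monthly rate is 0.0067708, so the payment is 28,000 × 0.0067708 / (1 − 1.0067708^−36) = $879.03.
Offer Y: monthly rate = 10.5%/12 = 0.0087500; payment = 28,000 × 0.0087500 / (1 − (1+0.0087500)^−36) = $910.07.
Over 12 months: Offer X costs 12 × $879.03 + $175.00 = $10,723.36; Offer Y costs 12 × $910.07 + $400.00 = $11,320.84.
Offer X is cheaper by $11,320.84 − $10,723.36 = $597.48.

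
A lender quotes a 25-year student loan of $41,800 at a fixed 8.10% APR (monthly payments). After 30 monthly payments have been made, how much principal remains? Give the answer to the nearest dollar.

With monthly rate i = 8.1%/12 = 0.0067500, the balance after k of n payments is P · [(1+i)^n − (1+i)^k] / [(1+i)^n − 1].
(1+0.0067500)^300 = 7.52473975 and (1+0.0067500)^30 = 1.22362727, so the balance is 41,800 × (7.52473975 − 1.22362727) / (7.52473975 − 1) = $40,367.36.

$40,367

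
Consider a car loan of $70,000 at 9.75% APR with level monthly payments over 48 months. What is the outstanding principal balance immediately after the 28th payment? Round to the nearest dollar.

$32,496

With monthly rate i = 9.75%/12 = 0.0081250, the balance after k of n payments is P · [(1+i)^n − (1+i)^k] / [(1+i)^n − 1].
(1+0.0081250)^48 = 1.47465513 and (1+0.0081250)^28 = 1.25430390, so the balance is 70,000 × (1.47465513 − 1.25430390) / (1.47465513 − 1) = $32,496.41.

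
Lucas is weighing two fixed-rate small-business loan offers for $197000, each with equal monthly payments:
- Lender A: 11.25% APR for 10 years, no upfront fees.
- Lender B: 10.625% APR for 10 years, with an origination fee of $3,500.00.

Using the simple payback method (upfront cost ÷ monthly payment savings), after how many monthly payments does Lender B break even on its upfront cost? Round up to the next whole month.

Lender A: at 11.25% the monthly rate is 0.0093750, so the payment is 197,000 × 0.0093750 / (1 − 1.0093750^−120) = $2,741.63.
Lender B: at 10.625% the monthly rate is 0.0088542, so the payment is 197,000 × 0.0088542 / (1 − 1.0088542^−120) = $2,672.03.
Monthly savings = $2,741.63 − $2,672.03 = $69.60.
Break-even = $3,500.00 / $69.60 = 50.29 → 51 months.

51 months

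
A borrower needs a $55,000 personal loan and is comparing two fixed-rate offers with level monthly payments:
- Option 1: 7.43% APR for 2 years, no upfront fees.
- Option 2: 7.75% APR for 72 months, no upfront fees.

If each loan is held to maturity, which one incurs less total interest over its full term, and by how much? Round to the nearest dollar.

Option 1 by $9,592

Option 1: monthly rate = 7.43%/12 = 0.0061917; payment = 55,000 × 0.0061917 / (1 − (1+0.0061917)^−24) = $2,473.23.
Total interest on Option 1 = 24 × $2,473.23 − $55,000 = $4,357.52.
Option 2: monthly rate = 7.75%/12 = 0.0064583; payment = 55,000 × 0.0064583 / (1 − (1+0.0064583)^−72) = $957.63.
Total interest on Option 2 = 72 × $957.63 − $55,000 = $13,949.36.
Option 1 is lower by $9,591.84.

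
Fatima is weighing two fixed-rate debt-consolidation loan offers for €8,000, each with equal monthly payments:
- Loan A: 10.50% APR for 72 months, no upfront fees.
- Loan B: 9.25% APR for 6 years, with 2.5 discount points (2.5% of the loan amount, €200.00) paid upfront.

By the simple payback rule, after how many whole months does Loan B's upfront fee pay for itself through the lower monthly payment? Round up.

40 months

Loan A: monthly rate = 10.5%/12 = 0.0087500; payment = 8,000 × 0.0087500 / (1 − (1+0.0087500)^−72) = €150.23.
Loan B: monthly rate = 9.25%/12 = 0.0077083; payment = 8,000 × 0.0077083 / (1 − (1+0.0077083)^−72) = €145.20.
Monthly savings = €150.23 − €145.20 = €5.03.
Break-even = €200.00 / €5.03 = 39.76 → 40 months.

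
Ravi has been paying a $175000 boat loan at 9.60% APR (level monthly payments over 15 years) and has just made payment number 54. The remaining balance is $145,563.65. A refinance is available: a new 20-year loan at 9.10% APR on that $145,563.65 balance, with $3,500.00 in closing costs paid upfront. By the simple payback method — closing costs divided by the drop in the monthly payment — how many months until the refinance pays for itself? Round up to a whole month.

Current payment = 175,000 × 9.6%/12 / (1 − (1+0.0080000)^−180) = $1,837.97.
Refinanced payment = 145,563.65 × 0.0075833 / (1 − (1+0.0075833)^−240) = $1,319.05.
Monthly savings = $1,837.97 − $1,319.05 = $518.92.
Break-even = $3,500.00 / $518.92 = 6.74 → 7 months.

7 months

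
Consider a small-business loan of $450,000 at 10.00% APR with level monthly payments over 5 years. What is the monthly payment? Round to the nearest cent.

$9,561.17

Monthly rate = 10%/12 = 0.0083333; payment = 450,000 × 0.0083333 / (1 − (1+0.0083333)^−60) = $9,561.17.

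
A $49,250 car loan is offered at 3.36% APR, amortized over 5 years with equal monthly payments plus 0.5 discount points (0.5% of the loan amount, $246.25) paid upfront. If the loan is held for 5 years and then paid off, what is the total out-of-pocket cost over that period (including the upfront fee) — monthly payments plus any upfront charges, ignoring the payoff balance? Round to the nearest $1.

At 3.36% the monthly rate is 0.0028000, so the payment is 49,250 × 0.0028000 / (1 − 1.0028000^−60) = $892.86.
Total outlay = 60 × $892.86 + $246.25 = $53,817.85.

$53,818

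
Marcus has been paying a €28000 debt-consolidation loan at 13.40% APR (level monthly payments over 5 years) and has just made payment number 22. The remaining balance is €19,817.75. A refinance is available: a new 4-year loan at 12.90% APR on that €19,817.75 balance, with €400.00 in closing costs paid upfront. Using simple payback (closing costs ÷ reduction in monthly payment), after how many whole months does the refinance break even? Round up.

Current payment = 28,000 × 13.4%/12 / (1 − (1+0.0111667)^−60) = €642.83.
Refinanced payment = 19,817.75 × 0.0107500 / (1 − (1+0.0107500)^−48) = €530.68.
Monthly savings = €642.83 − €530.68 = €112.15.
Break-even = €400.00 / €112.15 = 3.57 → 4 months.

4 months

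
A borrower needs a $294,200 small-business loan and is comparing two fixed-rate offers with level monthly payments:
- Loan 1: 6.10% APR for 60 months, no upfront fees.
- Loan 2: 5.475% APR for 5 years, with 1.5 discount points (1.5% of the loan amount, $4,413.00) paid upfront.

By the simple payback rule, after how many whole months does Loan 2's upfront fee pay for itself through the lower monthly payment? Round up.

Loan 1: at 6.10% the monthly rate is 0.0050833, so the payment is 294,200 × 0.0050833 / (1 − 1.0050833^−60) = $5,701.40.
Loan 2: monthly rate = 5.475%/12 = 0.0045625; payment = 294,200 × 0.0045625 / (1 − (1+0.0045625)^−60) = $5,616.17.
Monthly savings = $5,701.40 − $5,616.17 = $85.23.
Break-even = $4,413.00 / $85.23 = 51.78 → 52 months.

52 months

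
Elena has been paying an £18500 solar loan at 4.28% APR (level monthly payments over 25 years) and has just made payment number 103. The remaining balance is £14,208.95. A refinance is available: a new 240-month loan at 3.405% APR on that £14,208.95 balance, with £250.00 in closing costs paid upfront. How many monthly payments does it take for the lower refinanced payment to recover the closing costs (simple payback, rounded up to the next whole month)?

14 months

Current payment = 18,500 × 4.28%/12 / (1 − (1+0.0035667)^−300) = £100.53.
Refinanced payment = 14,208.95 × 0.0028375 / (1 − (1+0.0028375)^−240) = £81.71.
Monthly savings = £100.53 − £81.71 = £18.82.
Break-even = £250.00 / £18.82 = 13.28 → 14 months.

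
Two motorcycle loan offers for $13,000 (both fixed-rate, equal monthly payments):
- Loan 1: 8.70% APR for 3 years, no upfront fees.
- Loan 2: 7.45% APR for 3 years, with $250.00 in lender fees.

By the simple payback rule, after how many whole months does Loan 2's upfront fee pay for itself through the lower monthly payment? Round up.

34 months

Loan 1: monthly rate = 8.7%/12 = 0.0072500; payment = 13,000 × 0.0072500 / (1 − (1+0.0072500)^−36) = $411.58.
Loan 2: monthly rate = 7.45%/12 = 0.0062083; payment = 13,000 × 0.0062083 / (1 − (1+0.0062083)^−36) = $404.08.
Monthly savings = $411.58 − $404.08 = $7.50.
Break-even = $250.00 / $7.50 = 33.33 → 34 months.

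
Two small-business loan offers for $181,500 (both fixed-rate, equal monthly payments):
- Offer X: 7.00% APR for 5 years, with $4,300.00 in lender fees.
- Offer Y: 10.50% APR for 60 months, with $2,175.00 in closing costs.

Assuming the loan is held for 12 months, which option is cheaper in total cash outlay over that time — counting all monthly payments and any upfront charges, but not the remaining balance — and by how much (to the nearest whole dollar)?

Offer X by $1,562

Offer X: at 7.00% the monthly rate is 0.0058333, so the payment is 181,500 × 0.0058333 / (1 − 1.0058333^−60) = $3,593.92.
Offer Y: monthly rate = 10.5%/12 = 0.0087500; payment = 181,500 × 0.0087500 / (1 − (1+0.0087500)^−60) = $3,901.14.
Over 12 months: Offer X costs 12 × $3,593.92 + $4,300.00 = $47,427.04; Offer Y costs 12 × $3,901.14 + $2,175.00 = $48,988.68.
Offer X is cheaper by $48,988.68 − $47,427.04 = $1,561.64.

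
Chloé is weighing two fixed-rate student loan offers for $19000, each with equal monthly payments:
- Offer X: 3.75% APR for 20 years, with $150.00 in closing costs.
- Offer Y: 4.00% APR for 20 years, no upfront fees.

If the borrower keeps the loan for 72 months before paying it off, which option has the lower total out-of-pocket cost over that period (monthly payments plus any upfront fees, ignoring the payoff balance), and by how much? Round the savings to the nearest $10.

Offer X: monthly rate = 3.75%/12 = 0.0031250; payment = 19,000 × 0.0031250 / (1 − (1+0.0031250)^−240) = $112.65.
Offer Y: at 4.00% the monthly rate is 0.0033333, so the payment is 19,000 × 0.0033333 / (1 − 1.0033333^−240) = $115.14.
Over 72 months: Offer X costs 72 × $112.65 + $150.00 = $8,260.80; Offer Y costs 72 × $115.14 = $8,290.08.
Offer X is cheaper by $8,290.08 − $8,260.80 = $29.28.

Offer X by $30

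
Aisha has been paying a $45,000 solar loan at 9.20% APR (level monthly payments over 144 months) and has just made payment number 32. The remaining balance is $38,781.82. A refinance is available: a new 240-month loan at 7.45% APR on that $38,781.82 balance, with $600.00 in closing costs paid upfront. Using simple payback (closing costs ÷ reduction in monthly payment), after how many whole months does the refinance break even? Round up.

Current payment = 45,000 × 9.2%/12 / (1 − (1+0.0076667)^−144) = $517.20.
Refinanced payment = 38,781.82 × 0.0062083 / (1 − (1+0.0062083)^−240) = $311.24.
Monthly savings = $517.20 − $311.24 = $205.96.
Break-even = $600.00 / $205.96 = 2.91 → 3 months.

3 months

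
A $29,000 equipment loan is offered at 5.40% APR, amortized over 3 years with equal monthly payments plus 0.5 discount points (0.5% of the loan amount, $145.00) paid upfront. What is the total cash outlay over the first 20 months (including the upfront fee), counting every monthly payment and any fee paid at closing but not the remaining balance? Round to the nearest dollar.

$17,632

At 5.40% the monthly rate is 0.0045000, so the payment is 29,000 × 0.0045000 / (1 − 1.0045000^−36) = $874.37.
Total outlay = 20 × $874.37 + $145.00 = $17,632.40.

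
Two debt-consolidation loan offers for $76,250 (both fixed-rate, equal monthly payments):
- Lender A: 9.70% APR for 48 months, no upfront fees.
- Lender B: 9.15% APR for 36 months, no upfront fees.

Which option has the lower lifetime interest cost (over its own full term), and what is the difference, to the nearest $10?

Lender B by $4,820

Lender A: monthly rate = 9.7%/12 = 0.0080833; payment = 76,250 × 0.0080833 / (1 − (1+0.0080833)^−48) = $1,922.93.
Total interest on Lender A = 48 × $1,922.93 − $76,250 = $16,050.64.
Lender B: at 9.15% the monthly rate is 0.0076250, so the payment is 76,250 × 0.0076250 / (1 − 1.0076250^−36) = $2,430.06.
Total interest on Lender B = 36 × $2,430.06 − $76,250 = $11,232.16.
Lender B is lower by $4,818.48.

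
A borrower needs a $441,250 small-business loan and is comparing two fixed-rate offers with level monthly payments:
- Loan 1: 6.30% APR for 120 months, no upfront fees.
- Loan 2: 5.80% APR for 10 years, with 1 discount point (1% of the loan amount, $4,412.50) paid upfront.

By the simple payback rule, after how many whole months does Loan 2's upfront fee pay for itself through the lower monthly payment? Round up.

Loan 1: monthly rate = 6.3%/12 = 0.0052500; payment = 441,250 × 0.0052500 / (1 − (1+0.0052500)^−120) = $4,965.52.
Loan 2: monthly rate = 5.8%/12 = 0.0048333; payment = 441,250 × 0.0048333 / (1 − (1+0.0048333)^−120) = $4,854.58.
Monthly savings = $4,965.52 − $4,854.58 = $110.94.
Break-even = $4,412.50 / $110.94 = 39.77 → 40 months.

40 months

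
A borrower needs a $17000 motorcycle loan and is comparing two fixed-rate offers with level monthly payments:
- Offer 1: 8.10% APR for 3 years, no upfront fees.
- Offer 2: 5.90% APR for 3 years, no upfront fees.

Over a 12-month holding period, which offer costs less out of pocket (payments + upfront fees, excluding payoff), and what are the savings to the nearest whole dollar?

Offer 2 by $205

Offer 1: monthly rate = 8.1%/12 = 0.0067500; payment = 17,000 × 0.0067500 / (1 − (1+0.0067500)^−36) = $533.50.
Offer 2: at 5.90% the monthly rate is 0.0049167, so the payment is 17,000 × 0.0049167 / (1 − 1.0049167^−36) = $516.40.
Over 12 months: Offer 1 costs 12 × $533.50 = $6,402.00; Offer 2 costs 12 × $516.40 = $6,196.80.
Offer 2 is cheaper by $6,402.00 − $6,196.80 = $205.20.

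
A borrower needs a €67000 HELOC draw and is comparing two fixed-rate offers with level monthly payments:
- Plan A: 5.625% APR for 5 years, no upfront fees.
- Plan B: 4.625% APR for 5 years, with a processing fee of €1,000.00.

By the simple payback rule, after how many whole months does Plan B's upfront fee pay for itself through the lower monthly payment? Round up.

Plan A: at 5.625% the monthly rate is 0.0046875, so the payment is 67,000 × 0.0046875 / (1 − 1.0046875^−60) = €1,283.65.
Plan B: monthly rate = 4.625%/12 = 0.0038542; payment = 67,000 × 0.0038542 / (1 − (1+0.0038542)^−60) = €1,252.89.
Monthly savings = €1,283.65 − €1,252.89 = €30.76.
Break-even = €1,000.00 / €30.76 = 32.51 → 33 months.

33 months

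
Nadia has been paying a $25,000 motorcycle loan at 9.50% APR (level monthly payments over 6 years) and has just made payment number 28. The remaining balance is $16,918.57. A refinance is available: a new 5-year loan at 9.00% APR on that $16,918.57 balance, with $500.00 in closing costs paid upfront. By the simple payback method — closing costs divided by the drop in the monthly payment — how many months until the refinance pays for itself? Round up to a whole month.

Current payment = 25,000 × 9.5%/12 / (1 − (1+0.0079167)^−72) = $456.87.
Refinanced payment = 16,918.57 × 0.0075000 / (1 − (1+0.0075000)^−60) = $351.20.
Monthly savings = $456.87 − $351.20 = $105.67.
Break-even = $500.00 / $105.67 = 4.73 → 5 months.

5 months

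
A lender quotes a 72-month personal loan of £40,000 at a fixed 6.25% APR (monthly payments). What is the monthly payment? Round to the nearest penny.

£667.65

At 6.25% the monthly rate is 0.0052083, so the payment is 40,000 × 0.0052083 / (1 − 1.0052083^−72) = £667.65.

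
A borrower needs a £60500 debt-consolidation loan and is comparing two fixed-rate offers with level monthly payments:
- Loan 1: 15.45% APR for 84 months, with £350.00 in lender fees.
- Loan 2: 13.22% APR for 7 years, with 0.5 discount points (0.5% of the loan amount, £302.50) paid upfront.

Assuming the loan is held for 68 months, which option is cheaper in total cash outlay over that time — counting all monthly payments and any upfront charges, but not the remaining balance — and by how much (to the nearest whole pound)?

Loan 2 by £5,142

Loan 1: monthly rate = 15.45%/12 = 0.0128750; payment = 60,500 × 0.0128750 / (1 − (1+0.0128750)^−84) = £1,182.78.
Loan 2: at 13.22% the monthly rate is 0.0110167, so the payment is 60,500 × 0.0110167 / (1 − 1.0110167^−84) = £1,107.86.
Over 68 months: Loan 1 costs 68 × £1,182.78 + £350.00 = £80,779.04; Loan 2 costs 68 × £1,107.86 + £302.50 = £75,636.98.
Loan 2 is cheaper by £80,779.04 − £75,636.98 = £5,142.06.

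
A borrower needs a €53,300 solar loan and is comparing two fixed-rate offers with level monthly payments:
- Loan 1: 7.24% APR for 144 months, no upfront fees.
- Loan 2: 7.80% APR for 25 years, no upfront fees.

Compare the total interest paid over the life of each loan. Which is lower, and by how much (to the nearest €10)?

Loan 1 by €41,390

Loan 1: at 7.24% the monthly rate is 0.0060333, so the payment is 53,300 × 0.0060333 / (1 − 1.0060333^−144) = €554.97.
Total interest on Loan 1 = 144 × €554.97 − €53,300 = €26,615.68.
Loan 2: monthly rate = 7.8%/12 = 0.0065000; payment = 53,300 × 0.0065000 / (1 − (1+0.0065000)^−300) = €404.34.
Total interest on Loan 2 = 300 × €404.34 − €53,300 = €68,002.00.
Loan 1 is lower by €41,386.32.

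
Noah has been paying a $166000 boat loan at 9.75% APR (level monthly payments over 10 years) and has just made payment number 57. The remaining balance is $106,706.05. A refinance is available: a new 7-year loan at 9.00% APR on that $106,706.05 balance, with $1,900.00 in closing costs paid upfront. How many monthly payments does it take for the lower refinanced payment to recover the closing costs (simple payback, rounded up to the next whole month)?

5 months

Current payment = 166,000 × 9.75%/12 / (1 − (1+0.0081250)^−120) = $2,170.79.
Refinanced payment = 106,706.05 × 0.0075000 / (1 − (1+0.0075000)^−84) = $1,716.80.
Monthly savings = $2,170.79 − $1,716.80 = $453.99.
Break-even = $1,900.00 / $453.99 = 4.19 → 5 months.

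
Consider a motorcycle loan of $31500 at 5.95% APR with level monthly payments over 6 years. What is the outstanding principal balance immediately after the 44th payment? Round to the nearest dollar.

$13,597

With monthly rate i = 5.95%/12 = 0.0049583, the balance after k of n payments is P · [(1+i)^n − (1+i)^k] / [(1+i)^n − 1].
(1+0.0049583)^72 = 1.42777580 and (1+0.0049583)^44 = 1.24312401, so the balance is 31,500 × (1.42777580 − 1.24312401) / (1.42777580 − 1) = $13,597.15.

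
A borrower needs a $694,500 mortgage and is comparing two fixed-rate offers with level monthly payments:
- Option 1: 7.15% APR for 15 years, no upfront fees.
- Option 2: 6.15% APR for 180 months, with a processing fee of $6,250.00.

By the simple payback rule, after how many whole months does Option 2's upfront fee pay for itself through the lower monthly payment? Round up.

Option 1: at 7.15% the monthly rate is 0.0059583, so the payment is 694,500 × 0.0059583 / (1 − 1.0059583^−180) = $6,300.75.
Option 2: monthly rate = 6.15%/12 = 0.0051250; payment = 694,500 × 0.0051250 / (1 − (1+0.0051250)^−180) = $5,917.02.
Monthly savings = $6,300.75 − $5,917.02 = $383.73.
Break-even = $6,250.00 / $383.73 = 16.29 → 17 months.

17 months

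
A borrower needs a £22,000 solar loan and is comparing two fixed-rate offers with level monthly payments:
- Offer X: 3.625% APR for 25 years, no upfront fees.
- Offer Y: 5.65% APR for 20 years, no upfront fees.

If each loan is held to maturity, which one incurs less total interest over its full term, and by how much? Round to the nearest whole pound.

Offer X: at 3.625% the monthly rate is 0.0030208, so the payment is 22,000 × 0.0030208 / (1 − 1.0030208^−300) = £111.62.
Total interest on Offer X = 300 × £111.62 − £22,000 = £11,486.00.
Offer Y: monthly rate = 5.65%/12 = 0.0047083; payment = 22,000 × 0.0047083 / (1 − (1+0.0047083)^−240) = £153.21.
Total interest on Offer Y = 240 × £153.21 − £22,000 = £14,770.40.
Offer X is lower by £3,284.40.

Offer X by £3,284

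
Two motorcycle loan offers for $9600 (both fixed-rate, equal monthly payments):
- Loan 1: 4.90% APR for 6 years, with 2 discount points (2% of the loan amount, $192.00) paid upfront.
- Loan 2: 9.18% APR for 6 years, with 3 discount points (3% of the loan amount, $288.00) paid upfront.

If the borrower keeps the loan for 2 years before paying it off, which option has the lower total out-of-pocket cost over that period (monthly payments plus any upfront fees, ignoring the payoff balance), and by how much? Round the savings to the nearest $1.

Loan 1 by $570

Loan 1: monthly rate = 4.9%/12 = 0.0040833; payment = 9,600 × 0.0040833 / (1 − (1+0.0040833)^−72) = $154.16.
Loan 2: at 9.18% the monthly rate is 0.0076500, so the payment is 9,600 × 0.0076500 / (1 − 1.0076500^−72) = $173.90.
Over 24 months: Loan 1 costs 24 × $154.16 + $192.00 = $3,891.84; Loan 2 costs 24 × $173.90 + $288.00 = $4,461.60.
Loan 1 is cheaper by $4,461.60 − $3,891.84 = $569.76.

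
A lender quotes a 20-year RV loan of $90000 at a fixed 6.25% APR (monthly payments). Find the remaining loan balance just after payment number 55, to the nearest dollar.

$77,994

With monthly rate i = 6.25%/12 = 0.0052083, the balance after k of n payments is P · [(1+i)^n − (1+i)^k] / [(1+i)^n − 1].
(1+0.0052083)^240 = 3.47903881 and (1+0.0052083)^55 = 1.33071305, so the balance is 90,000 × (3.47903881 − 1.33071305) / (3.47903881 − 1) = $77,993.66.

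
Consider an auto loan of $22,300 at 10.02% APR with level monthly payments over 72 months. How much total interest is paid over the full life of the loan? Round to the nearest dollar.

Monthly rate = 10.02%/12 = 0.0083500; payment = 22,300 × 0.0083500 / (1 − (1+0.0083500)^−72) = $413.35.
Total paid = 72 × $413.35 = $29,761.20; interest = $29,761.20 − $22,300 = $7,461.20.

$7,461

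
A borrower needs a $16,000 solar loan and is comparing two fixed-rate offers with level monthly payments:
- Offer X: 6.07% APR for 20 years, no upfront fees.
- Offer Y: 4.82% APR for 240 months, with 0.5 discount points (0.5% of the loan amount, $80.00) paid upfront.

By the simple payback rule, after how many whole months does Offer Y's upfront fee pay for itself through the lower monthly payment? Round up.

Offer X: monthly rate = 6.07%/12 = 0.0050583; payment = 16,000 × 0.0050583 / (1 − (1+0.0050583)^−240) = $115.28.
Offer Y: monthly rate = 4.82%/12 = 0.0040167; payment = 16,000 × 0.0040167 / (1 − (1+0.0040167)^−240) = $104.01.
Monthly savings = $115.28 − $104.01 = $11.27.
Break-even = $80.00 / $11.27 = 7.10 → 8 months.

8 months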